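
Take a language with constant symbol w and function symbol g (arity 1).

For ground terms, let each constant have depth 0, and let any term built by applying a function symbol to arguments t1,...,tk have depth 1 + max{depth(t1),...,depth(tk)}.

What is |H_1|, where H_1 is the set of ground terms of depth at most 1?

2

Write N_k for the number of ground terms of depth ≤ k. A term of depth ≤ k is either a constant or a function symbol applied to arguments of depth ≤ k−1, so N_k = 1 + N_{k-1}.
N_0 = 1
N_1 = 1 + 1 = 2
Explicitly: w, g(w).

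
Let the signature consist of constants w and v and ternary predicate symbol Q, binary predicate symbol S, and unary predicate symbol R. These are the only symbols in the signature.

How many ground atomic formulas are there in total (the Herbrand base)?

14

With no function symbols, the Herbrand universe is just the 2 constants.
Ground atoms per predicate: Q: 2^3 = 8, S: 2^2 = 4, R: 2.
Herbrand base size = 8 + 4 + 2 = 14.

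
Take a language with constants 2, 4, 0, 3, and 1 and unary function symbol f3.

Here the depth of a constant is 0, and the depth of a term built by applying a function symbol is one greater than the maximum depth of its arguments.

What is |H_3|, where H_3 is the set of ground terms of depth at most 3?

Count level by level. With function symbols f3/1, the terms of depth ≤ k are the 5 constants together with each function applied to depth-≤(k−1) tuples, so N_k = 5 + N_{k-1}.
N_0 = 5
N_1 = 5 + 5 = 10
N_2 = 5 + 10 = 15
N_3 = 5 + 15 = 20

20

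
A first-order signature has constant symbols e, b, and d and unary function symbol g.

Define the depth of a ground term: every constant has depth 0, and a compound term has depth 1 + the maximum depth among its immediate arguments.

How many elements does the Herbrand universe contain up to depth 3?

12

Let N_k = |{terms of depth ≤ k}|. Then N_0 = 3 and N_k = 3 + N_{k-1} for k ≥ 1 (one summand per function symbol, arity giving the exponent).
N_0 = 3
N_1 = 3 + 3 = 6
N_2 = 3 + 6 = 9
N_3 = 3 + 9 = 12
Explicitly: e, b, d, g(e), g(b), g(d), g(g(e)), g(g(b)), g(g(d)), g(g(g(e))), g(g(g(b))), g(g(g(d))).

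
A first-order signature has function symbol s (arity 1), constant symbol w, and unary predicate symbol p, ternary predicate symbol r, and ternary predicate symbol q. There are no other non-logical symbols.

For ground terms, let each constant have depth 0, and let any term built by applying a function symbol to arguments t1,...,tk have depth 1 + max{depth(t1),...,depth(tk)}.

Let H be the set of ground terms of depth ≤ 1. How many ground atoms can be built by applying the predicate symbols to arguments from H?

18

First count ground terms of depth ≤ 1.
Write N_k for the number of ground terms of depth ≤ k. A term of depth ≤ k is either a constant or a function symbol applied to arguments of depth ≤ k−1, so N_k = 1 + N_{k-1}.
N_0 = 1
N_1 = 1 + 1 = 2
So |H| = 2.
A ground atom is a predicate applied to a tuple of terms from H, so the count is the sum over predicates of |H|^arity:
  p: 2;  r: 2^3 = 8;  q: 2^3 = 8
Total ground atoms: 2 + 8 + 8 = 18.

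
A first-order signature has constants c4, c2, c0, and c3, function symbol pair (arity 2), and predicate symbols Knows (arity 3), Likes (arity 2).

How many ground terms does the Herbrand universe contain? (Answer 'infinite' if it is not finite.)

The signature has at least one function symbol (pair, arity 2) and at least one constant (c4).
Iterating pair gives infinitely many distinct ground terms: c4, pair(c4, c4), pair(pair(c4, c4), pair(c4, c4)), ...
So the Herbrand universe is infinite.

infinite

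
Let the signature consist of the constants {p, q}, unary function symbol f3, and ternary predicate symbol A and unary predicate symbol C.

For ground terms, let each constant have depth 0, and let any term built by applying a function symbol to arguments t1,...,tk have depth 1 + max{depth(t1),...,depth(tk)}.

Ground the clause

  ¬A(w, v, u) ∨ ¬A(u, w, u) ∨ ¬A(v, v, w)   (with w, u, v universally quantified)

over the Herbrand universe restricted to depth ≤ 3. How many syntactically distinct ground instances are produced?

Ground terms of depth ≤ 3:
  Count level by level. With function symbols f3/1, the terms of depth ≤ k are the 2 constants together with each function applied to depth-≤(k−1) tuples, so N_k = 2 + N_{k-1}.
  N_0 = 2
  N_1 = 2 + 2 = 4
  N_2 = 2 + 4 = 6
  N_3 = 2 + 6 = 8
  Explicitly: p, q, f3(p), f3(q), f3(f3(p)), f3(f3(q)), f3(f3(f3(p))), f3(f3(f3(q))).
So there are 8 ground terms available for substitution.
There are 3 variables to instantiate (w, u, v), each occurring in at least one literal, so different choices give different ground instances.
Number of ground instances = 8^3 = 512.

512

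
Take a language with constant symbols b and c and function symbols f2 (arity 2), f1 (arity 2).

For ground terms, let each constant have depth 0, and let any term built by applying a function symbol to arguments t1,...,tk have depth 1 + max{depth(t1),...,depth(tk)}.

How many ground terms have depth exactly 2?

Let N_k = |{terms of depth ≤ k}|. Then N_0 = 2 and N_k = 2 + N_{k-1}^2 + N_{k-1}^2 for k ≥ 1 (one summand per function symbol, arity giving the exponent).
N_0 = 2
N_1 = 2 + 2^2 + 2^2 = 10
N_2 = 2 + 10^2 + 10^2 = 202
Terms of depth exactly 2: N_2 − N_1 = 202 − 10 = 192.

192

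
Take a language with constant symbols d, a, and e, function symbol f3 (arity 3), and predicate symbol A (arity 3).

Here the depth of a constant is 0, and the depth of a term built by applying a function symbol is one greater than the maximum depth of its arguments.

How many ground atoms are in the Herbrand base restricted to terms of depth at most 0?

27

First count ground terms of depth ≤ 0.
Let N_k count ground terms of depth at most k. Each non-constant term of depth ≤ k is some function symbol applied to depth-≤(k−1) arguments, giving N_k = 3 + N_{k-1}^3.
N_0 = 3
Explicitly: d, a, e.
So |H| = 3.
Ground atoms are formed by filling each argument slot of a predicate with a term from H, so an r-ary predicate gives |H|^r atoms:
  A: 3^3 = 27
Total ground atoms: 27.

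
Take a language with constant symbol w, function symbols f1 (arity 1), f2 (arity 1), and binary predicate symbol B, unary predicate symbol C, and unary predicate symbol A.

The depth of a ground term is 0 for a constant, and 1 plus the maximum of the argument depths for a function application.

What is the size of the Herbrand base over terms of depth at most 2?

63

First count ground terms of depth ≤ 2.
Let N_k = |{terms of depth ≤ k}|. Then N_0 = 1 and N_k = 1 + N_{k-1} + N_{k-1} for k ≥ 1 (one summand per function symbol, arity giving the exponent).
N_0 = 1
N_1 = 1 + 1 + 1 = 3
N_2 = 1 + 3 + 3 = 7
Explicitly: w, f1(w), f1(f1(w)), f1(f2(w)), f2(w), f2(f1(w)), f2(f2(w)).
So |H| = 7.
Each predicate of arity r yields |H|^r ground atoms (one per choice of an r-tuple from H):
  B: 7^2 = 49;  C: 7;  A: 7
Total ground atoms: 49 + 7 + 7 = 63.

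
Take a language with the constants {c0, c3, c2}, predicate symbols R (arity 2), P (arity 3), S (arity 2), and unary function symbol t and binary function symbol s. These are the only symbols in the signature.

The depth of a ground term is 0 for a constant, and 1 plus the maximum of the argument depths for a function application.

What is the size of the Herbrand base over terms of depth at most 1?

First count ground terms of depth ≤ 1.
If N_k denotes the number of depth-≤k ground terms, the 3 constants give N_0 = 3, and each function symbol of arity r contributes N_{k-1}^r new terms at level k: N_k = 3 + N_{k-1} + N_{k-1}^2.
N_0 = 3
N_1 = 3 + 3 + 3^2 = 15
So |H| = 15.
Each predicate of arity r yields |H|^r ground atoms (one per choice of an r-tuple from H):
  R: 15^2 = 225;  P: 15^3 = 3375;  S: 15^2 = 225
Total ground atoms: 225 + 3375 + 225 = 3825.

3825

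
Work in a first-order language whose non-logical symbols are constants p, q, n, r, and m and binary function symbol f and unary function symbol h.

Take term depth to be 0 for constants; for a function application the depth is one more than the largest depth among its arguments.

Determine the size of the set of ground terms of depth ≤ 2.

Count level by level. With function symbols f/2, h/1, the terms of depth ≤ k are the 5 constants together with each function applied to depth-≤(k−1) tuples, so N_k = 5 + N_{k-1}^2 + N_{k-1}.
N_0 = 5
N_1 = 5 + 5^2 + 5 = 35
N_2 = 5 + 35^2 + 35 = 1265

1265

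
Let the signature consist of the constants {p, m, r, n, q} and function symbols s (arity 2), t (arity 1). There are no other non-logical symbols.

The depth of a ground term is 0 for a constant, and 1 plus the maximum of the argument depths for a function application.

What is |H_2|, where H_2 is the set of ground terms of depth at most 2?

1265

Let N_k count ground terms of depth at most k. Each non-constant term of depth ≤ k is some function symbol applied to depth-≤(k−1) arguments, giving N_k = 5 + N_{k-1}^2 + N_{k-1}.
N_0 = 5
N_1 = 5 + 5^2 + 5 = 35
N_2 = 5 + 35^2 + 35 = 1265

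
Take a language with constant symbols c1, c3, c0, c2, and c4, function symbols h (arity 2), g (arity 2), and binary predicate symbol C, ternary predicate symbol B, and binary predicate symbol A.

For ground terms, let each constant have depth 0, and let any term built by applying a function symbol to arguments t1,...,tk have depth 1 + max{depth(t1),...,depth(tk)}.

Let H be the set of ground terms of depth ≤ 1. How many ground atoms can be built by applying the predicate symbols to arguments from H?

First count ground terms of depth ≤ 1.
Count level by level. With function symbols h/2, g/2, the terms of depth ≤ k are the 5 constants together with each function applied to depth-≤(k−1) tuples, so N_k = 5 + N_{k-1}^2 + N_{k-1}^2.
N_0 = 5
N_1 = 5 + 5^2 + 5^2 = 55
So |H| = 55.
For each predicate symbol, the number of ground atoms is |H| raised to its arity; summing:
  C: 55^2 = 3025;  B: 55^3 = 166375;  A: 55^2 = 3025
Total ground atoms: 3025 + 166375 + 3025 = 172425.

172425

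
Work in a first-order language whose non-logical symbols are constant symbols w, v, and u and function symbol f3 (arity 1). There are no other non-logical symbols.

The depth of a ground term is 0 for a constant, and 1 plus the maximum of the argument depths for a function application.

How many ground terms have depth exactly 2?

3

Write N_k for the number of ground terms of depth ≤ k. A term of depth ≤ k is either a constant or a function symbol applied to arguments of depth ≤ k−1, so N_k = 3 + N_{k-1}.
N_0 = 3
N_1 = 3 + 3 = 6
N_2 = 3 + 6 = 9
Terms of depth exactly 2: N_2 − N_1 = 9 − 6 = 3.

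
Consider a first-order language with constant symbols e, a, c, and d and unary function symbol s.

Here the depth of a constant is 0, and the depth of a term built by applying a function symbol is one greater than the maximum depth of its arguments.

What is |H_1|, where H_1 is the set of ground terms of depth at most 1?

8

Let N_k count ground terms of depth at most k. Each non-constant term of depth ≤ k is some function symbol applied to depth-≤(k−1) arguments, giving N_k = 4 + N_{k-1}.
N_0 = 4
N_1 = 4 + 4 = 8
Explicitly: e, a, c, d, s(e), s(a), s(c), s(d).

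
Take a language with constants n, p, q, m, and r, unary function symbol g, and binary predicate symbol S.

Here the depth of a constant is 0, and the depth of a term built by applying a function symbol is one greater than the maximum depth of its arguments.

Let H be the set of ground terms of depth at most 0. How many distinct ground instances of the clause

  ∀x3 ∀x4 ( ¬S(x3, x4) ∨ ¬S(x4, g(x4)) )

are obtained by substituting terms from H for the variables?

Ground terms of depth ≤ 0:
  Let N_k count ground terms of depth at most k. Each non-constant term of depth ≤ k is some function symbol applied to depth-≤(k−1) arguments, giving N_k = 5 + N_{k-1}.
  N_0 = 5
  Explicitly: n, p, q, m, r.
So there are 5 ground terms available for substitution.
The body mentions every one of the 2 quantified variables; since ground terms form a free algebra, no two substitutions collapse to the same formula.
Number of ground instances = 5^2 = 25.

25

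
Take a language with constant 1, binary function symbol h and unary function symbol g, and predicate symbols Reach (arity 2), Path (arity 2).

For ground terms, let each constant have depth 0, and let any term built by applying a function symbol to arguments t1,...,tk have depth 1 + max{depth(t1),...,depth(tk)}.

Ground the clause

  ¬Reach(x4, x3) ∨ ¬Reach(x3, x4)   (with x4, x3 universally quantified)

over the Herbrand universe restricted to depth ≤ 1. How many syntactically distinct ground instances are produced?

9

Ground terms of depth ≤ 1:
  Write N_k for the number of ground terms of depth ≤ k. A term of depth ≤ k is either a constant or a function symbol applied to arguments of depth ≤ k−1, so N_k = 1 + N_{k-1}^2 + N_{k-1}.
  N_0 = 1
  N_1 = 1 + 1^2 + 1 = 3
  Explicitly: 1, h(1, 1), g(1).
So there are 3 ground terms available for substitution.
There are 2 variables to instantiate (x4, x3), each occurring in at least one literal, so different choices give different ground instances.
Number of ground instances = 3^2 = 9.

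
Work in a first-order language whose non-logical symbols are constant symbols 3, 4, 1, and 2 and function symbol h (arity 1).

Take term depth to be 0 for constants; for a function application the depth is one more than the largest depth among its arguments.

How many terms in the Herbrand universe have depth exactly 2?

Write N_k for the number of ground terms of depth ≤ k. A term of depth ≤ k is either a constant or a function symbol applied to arguments of depth ≤ k−1, so N_k = 4 + N_{k-1}.
N_0 = 4
N_1 = 4 + 4 = 8
N_2 = 4 + 8 = 12
Terms of depth exactly 2: N_2 − N_1 = 12 − 8 = 4.

4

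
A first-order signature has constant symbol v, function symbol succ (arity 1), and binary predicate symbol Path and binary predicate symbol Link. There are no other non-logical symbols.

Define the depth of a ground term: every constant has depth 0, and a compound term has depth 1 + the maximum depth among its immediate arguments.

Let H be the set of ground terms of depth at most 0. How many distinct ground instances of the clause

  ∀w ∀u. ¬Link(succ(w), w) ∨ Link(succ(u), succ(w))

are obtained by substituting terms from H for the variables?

1

Ground terms of depth ≤ 0:
  Let N_k count ground terms of depth at most k. Each non-constant term of depth ≤ k is some function symbol applied to depth-≤(k−1) arguments, giving N_k = 1 + N_{k-1}.
  N_0 = 1
So there is exactly 1 ground term available for substitution.
Each of w, u ranges independently over the available ground terms, and distinct assignments produce distinct instances.
Number of ground instances = 1^2 = 1.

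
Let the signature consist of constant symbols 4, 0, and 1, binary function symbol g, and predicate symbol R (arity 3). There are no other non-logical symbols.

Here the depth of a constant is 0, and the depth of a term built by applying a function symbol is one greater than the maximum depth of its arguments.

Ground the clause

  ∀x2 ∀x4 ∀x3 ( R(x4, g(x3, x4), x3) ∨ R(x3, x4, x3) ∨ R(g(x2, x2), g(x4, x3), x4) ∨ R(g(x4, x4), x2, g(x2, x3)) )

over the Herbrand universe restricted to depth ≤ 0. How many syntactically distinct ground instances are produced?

27

Ground terms of depth ≤ 0:
  If N_k denotes the number of depth-≤k ground terms, the 3 constants give N_0 = 3, and each function symbol of arity r contributes N_{k-1}^r new terms at level k: N_k = 3 + N_{k-1}^2.
  N_0 = 3
So there are 3 ground terms available for substitution.
There are 3 variables to instantiate (x2, x4, x3), each occurring in at least one literal, so different choices give different ground instances.
Number of ground instances = 3^3 = 27.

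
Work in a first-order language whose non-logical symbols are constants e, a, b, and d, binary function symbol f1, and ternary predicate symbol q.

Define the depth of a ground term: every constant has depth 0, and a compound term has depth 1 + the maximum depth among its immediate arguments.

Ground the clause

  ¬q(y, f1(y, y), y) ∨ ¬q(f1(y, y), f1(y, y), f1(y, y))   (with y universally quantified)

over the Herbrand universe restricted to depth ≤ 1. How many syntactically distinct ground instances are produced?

20

Ground terms of depth ≤ 1:
  Let N_k count ground terms of depth at most k. Each non-constant term of depth ≤ k is some function symbol applied to depth-≤(k−1) arguments, giving N_k = 4 + N_{k-1}^2.
  N_0 = 4
  N_1 = 4 + 4^2 = 20
So there are 20 ground terms available for substitution.
The clause has 1 distinct variable (y), which appears in the body. In the free term algebra distinct substitutions yield syntactically distinct ground instances.
Number of ground instances = 20.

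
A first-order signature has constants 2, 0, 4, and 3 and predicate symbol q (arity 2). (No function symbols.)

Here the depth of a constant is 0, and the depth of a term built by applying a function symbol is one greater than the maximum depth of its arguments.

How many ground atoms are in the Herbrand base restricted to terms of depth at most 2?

16

First count ground terms of depth ≤ 2.
With no function symbols every ground term is a constant, so there are exactly 4 ground terms at every depth bound.
N_0 = 4
N_1 = 4
N_2 = 4
So |H| = 4.
Each predicate of arity r yields |H|^r ground atoms (one per choice of an r-tuple from H):
  q: 4^2 = 16
Total ground atoms: 16.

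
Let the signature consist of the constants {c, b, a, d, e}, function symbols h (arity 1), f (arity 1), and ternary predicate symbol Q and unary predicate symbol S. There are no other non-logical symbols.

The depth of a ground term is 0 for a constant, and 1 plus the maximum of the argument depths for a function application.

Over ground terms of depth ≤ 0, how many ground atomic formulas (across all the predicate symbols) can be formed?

130

First count ground terms of depth ≤ 0.
If N_k denotes the number of depth-≤k ground terms, the 5 constants give N_0 = 5, and each function symbol of arity r contributes N_{k-1}^r new terms at level k: N_k = 5 + N_{k-1} + N_{k-1}.
N_0 = 5
So |H| = 5.
Each predicate of arity r yields |H|^r ground atoms (one per choice of an r-tuple from H):
  Q: 5^3 = 125;  S: 5
Total ground atoms: 125 + 5 = 130.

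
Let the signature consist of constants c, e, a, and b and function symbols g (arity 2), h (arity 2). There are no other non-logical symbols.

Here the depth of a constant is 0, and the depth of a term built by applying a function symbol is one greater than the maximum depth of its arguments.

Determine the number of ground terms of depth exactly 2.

2560

Let N_k = |{terms of depth ≤ k}|. Then N_0 = 4 and N_k = 4 + N_{k-1}^2 + N_{k-1}^2 for k ≥ 1 (one summand per function symbol, arity giving the exponent).
N_0 = 4
N_1 = 4 + 4^2 + 4^2 = 36
N_2 = 4 + 36^2 + 36^2 = 2596
Terms of depth exactly 2: N_2 − N_1 = 2596 − 36 = 2560.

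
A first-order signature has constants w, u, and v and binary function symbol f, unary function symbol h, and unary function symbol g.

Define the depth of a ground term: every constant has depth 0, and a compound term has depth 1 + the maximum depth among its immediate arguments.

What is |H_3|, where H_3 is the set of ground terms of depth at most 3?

132498

Let N_k = |{terms of depth ≤ k}|. Then N_0 = 3 and N_k = 3 + N_{k-1}^2 + N_{k-1} + N_{k-1} for k ≥ 1 (one summand per function symbol, arity giving the exponent).
N_0 = 3
N_1 = 3 + 3^2 + 3 + 3 = 18
N_2 = 3 + 18^2 + 18 + 18 = 363
N_3 = 3 + 363^2 + 363 + 363 = 132498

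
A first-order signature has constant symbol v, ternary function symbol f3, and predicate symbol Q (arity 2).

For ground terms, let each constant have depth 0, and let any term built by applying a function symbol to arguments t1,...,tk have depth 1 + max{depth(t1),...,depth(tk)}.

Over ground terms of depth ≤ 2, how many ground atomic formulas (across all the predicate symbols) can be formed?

81

First count ground terms of depth ≤ 2.
Count level by level. With function symbols f3/3, the terms of depth ≤ k are the 1 constant together with each function applied to depth-≤(k−1) tuples, so N_k = 1 + N_{k-1}^3.
N_0 = 1
N_1 = 1 + 1^3 = 2
N_2 = 1 + 2^3 = 9
Explicitly: v, f3(v, v, v), f3(v, v, f3(v, v, v)), f3(v, f3(v, v, v), v), f3(v, f3(v, v, v), f3(v, v, v)), f3(f3(v, v, v), v, v), f3(f3(v, v, v), v, f3(v, v, v)), f3(f3(v, v, v), f3(v, v, v), v), f3(f3(v, v, v), f3(v, v, v), f3(v, v, v)).
So |H| = 9.
A ground atom is a predicate applied to a tuple of terms from H, so the count is the sum over predicates of |H|^arity:
  Q: 9^2 = 81
Total ground atoms: 81.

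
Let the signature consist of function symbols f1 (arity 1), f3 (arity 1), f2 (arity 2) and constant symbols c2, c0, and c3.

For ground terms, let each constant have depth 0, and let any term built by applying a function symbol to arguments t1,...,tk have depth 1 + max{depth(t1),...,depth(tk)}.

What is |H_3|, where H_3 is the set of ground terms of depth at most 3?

132498

Count level by level. With function symbols f1/1, f3/1, f2/2, the terms of depth ≤ k are the 3 constants together with each function applied to depth-≤(k−1) tuples, so N_k = 3 + N_{k-1} + N_{k-1} + N_{k-1}^2.
N_0 = 3
N_1 = 3 + 3 + 3 + 3^2 = 18
N_2 = 3 + 18 + 18 + 18^2 = 363
N_3 = 3 + 363 + 363 + 363^2 = 132498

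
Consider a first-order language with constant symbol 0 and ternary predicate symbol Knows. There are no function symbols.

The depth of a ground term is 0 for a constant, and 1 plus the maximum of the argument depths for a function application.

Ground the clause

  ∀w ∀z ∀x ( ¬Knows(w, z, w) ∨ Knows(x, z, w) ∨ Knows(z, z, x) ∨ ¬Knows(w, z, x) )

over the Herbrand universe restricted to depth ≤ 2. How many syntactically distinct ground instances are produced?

Ground terms of depth ≤ 2:
  With no function symbols every ground term is a constant, so there is exactly 1 ground term at every depth bound.
  N_0 = 1
  N_1 = 1
  N_2 = 1
So there is exactly 1 ground term available for substitution.
There are 3 variables to instantiate (w, z, x), each occurring in at least one literal, so different choices give different ground instances.
Number of ground instances = 1^3 = 1.

1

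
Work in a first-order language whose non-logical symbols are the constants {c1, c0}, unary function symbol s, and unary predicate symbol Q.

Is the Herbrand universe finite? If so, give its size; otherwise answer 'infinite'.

The signature has at least one function symbol (s, arity 1) and at least one constant (c1).
Iterating s gives infinitely many distinct ground terms: c1, s(c1), s(s(c1)), ...
So the Herbrand universe is infinite.

infinite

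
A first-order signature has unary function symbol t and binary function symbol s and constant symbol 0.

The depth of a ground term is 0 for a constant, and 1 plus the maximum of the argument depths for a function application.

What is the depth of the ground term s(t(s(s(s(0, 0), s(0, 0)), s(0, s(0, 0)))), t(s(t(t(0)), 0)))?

5

depth(s(0, 0)) = 1 + max(0, 0) = 1
depth(s(s(0, 0), s(0, 0))) = 1 + max(1, 1) = 2
depth(s(0, s(0, 0))) = 1 + max(0, 1) = 2
depth(s(s(s(0, 0), s(0, 0)), s(0, s(0, 0)))) = 1 + max(2, 2) = 3
depth(t(s(s(s(0, 0), s(0, 0)), s(0, s(0, 0))))) = 1 + depth(s(s(s(0, 0), s(0, 0)), s(0, s(0, 0)))) = 1 + 3 = 4
depth(t(0)) = 1 + depth(0) = 1 + 0 = 1
depth(t(t(0))) = 1 + depth(t(0)) = 1 + 1 = 2
depth(s(t(t(0)), 0)) = 1 + max(2, 0) = 3
depth(t(s(t(t(0)), 0))) = 1 + depth(s(t(t(0)), 0)) = 1 + 3 = 4
depth(s(t(s(s(s(0, 0), s(0, 0)), s(0, s(0, 0)))), t(s(t(t(0)), 0)))) = 1 + max(4, 4) = 5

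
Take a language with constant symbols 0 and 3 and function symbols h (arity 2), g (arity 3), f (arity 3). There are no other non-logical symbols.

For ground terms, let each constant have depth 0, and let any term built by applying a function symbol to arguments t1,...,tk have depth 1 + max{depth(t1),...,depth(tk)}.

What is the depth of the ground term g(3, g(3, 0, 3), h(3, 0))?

depth(g(3, 0, 3)) = 1 + max(0, 0, 0) = 1
depth(h(3, 0)) = 1 + max(0, 0) = 1
depth(g(3, g(3, 0, 3), h(3, 0))) = 1 + max(0, 1, 1) = 2

2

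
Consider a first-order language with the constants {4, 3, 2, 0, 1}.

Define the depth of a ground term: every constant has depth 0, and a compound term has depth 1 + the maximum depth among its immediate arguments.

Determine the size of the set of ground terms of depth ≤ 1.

With no function symbols every ground term is a constant, so there are exactly 5 ground terms at every depth bound.
N_0 = 5
N_1 = 5

5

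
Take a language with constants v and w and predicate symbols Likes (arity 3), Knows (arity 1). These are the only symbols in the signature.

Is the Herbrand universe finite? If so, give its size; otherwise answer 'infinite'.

2

There are no function symbols, so every ground term is one of the 2 constants.
The Herbrand universe is {v, w}, which is finite with 2 elements.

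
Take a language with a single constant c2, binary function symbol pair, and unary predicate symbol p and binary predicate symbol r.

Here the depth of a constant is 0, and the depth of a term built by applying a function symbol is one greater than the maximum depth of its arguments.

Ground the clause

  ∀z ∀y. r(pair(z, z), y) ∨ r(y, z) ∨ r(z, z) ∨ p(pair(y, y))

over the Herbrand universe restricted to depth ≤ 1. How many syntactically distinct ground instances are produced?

Ground terms of depth ≤ 1:
  Count level by level. With function symbols pair/2, the terms of depth ≤ k are the 1 constant together with each function applied to depth-≤(k−1) tuples, so N_k = 1 + N_{k-1}^2.
  N_0 = 1
  N_1 = 1 + 1^2 = 2
So there are 2 ground terms available for substitution.
The body mentions every one of the 2 quantified variables; since ground terms form a free algebra, no two substitutions collapse to the same formula.
Number of ground instances = 2^2 = 4.

4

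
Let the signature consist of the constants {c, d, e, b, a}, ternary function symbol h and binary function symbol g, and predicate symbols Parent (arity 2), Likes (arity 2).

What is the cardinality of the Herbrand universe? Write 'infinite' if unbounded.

The signature has at least one function symbol (h, arity 3) and at least one constant (c).
Iterating h gives infinitely many distinct ground terms: c, h(c, c, c), h(h(c, c, c), h(c, c, c), h(c, c, c)), ...
So the Herbrand universe is infinite.

infinite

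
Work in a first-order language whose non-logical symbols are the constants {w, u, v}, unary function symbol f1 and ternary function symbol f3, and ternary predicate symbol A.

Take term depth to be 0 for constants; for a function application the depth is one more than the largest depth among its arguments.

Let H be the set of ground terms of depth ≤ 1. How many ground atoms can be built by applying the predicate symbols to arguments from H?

35937

First count ground terms of depth ≤ 1.
Write N_k for the number of ground terms of depth ≤ k. A term of depth ≤ k is either a constant or a function symbol applied to arguments of depth ≤ k−1, so N_k = 3 + N_{k-1} + N_{k-1}^3.
N_0 = 3
N_1 = 3 + 3 + 3^3 = 33
So |H| = 33.
A ground atom is a predicate applied to a tuple of terms from H, so the count is the sum over predicates of |H|^arity:
  A: 33^3 = 35937
Total ground atoms: 35937.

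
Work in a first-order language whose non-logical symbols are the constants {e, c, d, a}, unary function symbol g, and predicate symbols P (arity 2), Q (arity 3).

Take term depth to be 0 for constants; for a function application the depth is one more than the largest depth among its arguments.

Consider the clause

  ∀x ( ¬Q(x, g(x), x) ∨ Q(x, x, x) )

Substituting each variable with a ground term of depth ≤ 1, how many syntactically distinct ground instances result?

Ground terms of depth ≤ 1:
  Write N_k for the number of ground terms of depth ≤ k. A term of depth ≤ k is either a constant or a function symbol applied to arguments of depth ≤ k−1, so N_k = 4 + N_{k-1}.
  N_0 = 4
  N_1 = 4 + 4 = 8
So there are 8 ground terms available for substitution.
The body mentions the single quantified variable x; since ground terms form a free algebra, no two substitutions collapse to the same formula.
Number of ground instances = 8.

8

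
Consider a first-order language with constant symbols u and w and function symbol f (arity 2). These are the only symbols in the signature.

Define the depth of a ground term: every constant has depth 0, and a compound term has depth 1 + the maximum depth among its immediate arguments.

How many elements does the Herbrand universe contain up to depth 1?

Let N_k count ground terms of depth at most k. Each non-constant term of depth ≤ k is some function symbol applied to depth-≤(k−1) arguments, giving N_k = 2 + N_{k-1}^2.
N_0 = 2
N_1 = 2 + 2^2 = 6
Explicitly: u, w, f(u, u), f(u, w), f(w, u), f(w, w).

6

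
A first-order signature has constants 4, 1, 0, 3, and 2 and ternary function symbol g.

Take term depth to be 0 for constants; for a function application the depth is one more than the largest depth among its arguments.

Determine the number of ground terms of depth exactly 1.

125

Let N_k count ground terms of depth at most k. Each non-constant term of depth ≤ k is some function symbol applied to depth-≤(k−1) arguments, giving N_k = 5 + N_{k-1}^3.
N_0 = 5
N_1 = 5 + 5^3 = 130
Terms of depth exactly 1: N_1 − N_0 = 130 − 5 = 125.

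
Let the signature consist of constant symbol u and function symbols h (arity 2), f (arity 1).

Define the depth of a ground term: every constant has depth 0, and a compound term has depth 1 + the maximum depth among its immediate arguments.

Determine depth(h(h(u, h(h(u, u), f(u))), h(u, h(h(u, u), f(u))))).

4

depth(h(u, u)) = 1 + max(0, 0) = 1
depth(f(u)) = 1 + depth(u) = 1 + 0 = 1
depth(h(h(u, u), f(u))) = 1 + max(1, 1) = 2
depth(h(u, h(h(u, u), f(u)))) = 1 + max(0, 2) = 3
depth(h(h(u, h(h(u, u), f(u))), h(u, h(h(u, u), f(u))))) = 1 + max(3, 3) = 4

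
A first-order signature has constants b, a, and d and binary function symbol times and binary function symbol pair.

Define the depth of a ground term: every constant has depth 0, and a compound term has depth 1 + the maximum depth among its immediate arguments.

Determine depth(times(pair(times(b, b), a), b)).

depth(times(b, b)) = 1 + max(0, 0) = 1
depth(pair(times(b, b), a)) = 1 + max(1, 0) = 2
depth(times(pair(times(b, b), a), b)) = 1 + max(2, 0) = 3

3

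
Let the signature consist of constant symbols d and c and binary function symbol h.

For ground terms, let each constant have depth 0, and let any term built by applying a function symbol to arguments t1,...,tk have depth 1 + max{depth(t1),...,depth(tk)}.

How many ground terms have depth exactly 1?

Let N_k count ground terms of depth at most k. Each non-constant term of depth ≤ k is some function symbol applied to depth-≤(k−1) arguments, giving N_k = 2 + N_{k-1}^2.
N_0 = 2
N_1 = 2 + 2^2 = 6
Terms of depth exactly 1: N_1 − N_0 = 6 − 2 = 4.

4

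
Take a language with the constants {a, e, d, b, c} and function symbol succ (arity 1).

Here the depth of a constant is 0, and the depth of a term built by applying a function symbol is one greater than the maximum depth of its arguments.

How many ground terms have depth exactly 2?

5

Write N_k for the number of ground terms of depth ≤ k. A term of depth ≤ k is either a constant or a function symbol applied to arguments of depth ≤ k−1, so N_k = 5 + N_{k-1}.
N_0 = 5
N_1 = 5 + 5 = 10
N_2 = 5 + 10 = 15
Terms of depth exactly 2: N_2 − N_1 = 15 − 10 = 5.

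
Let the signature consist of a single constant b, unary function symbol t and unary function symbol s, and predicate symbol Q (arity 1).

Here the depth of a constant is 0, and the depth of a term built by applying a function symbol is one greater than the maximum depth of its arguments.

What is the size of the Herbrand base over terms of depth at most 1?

First count ground terms of depth ≤ 1.
Count level by level. With function symbols t/1, s/1, the terms of depth ≤ k are the 1 constant together with each function applied to depth-≤(k−1) tuples, so N_k = 1 + N_{k-1} + N_{k-1}.
N_0 = 1
N_1 = 1 + 1 + 1 = 3
Explicitly: b, t(b), s(b).
So |H| = 3.
Each predicate of arity r yields |H|^r ground atoms (one per choice of an r-tuple from H):
  Q: 3
Total ground atoms: 3.

3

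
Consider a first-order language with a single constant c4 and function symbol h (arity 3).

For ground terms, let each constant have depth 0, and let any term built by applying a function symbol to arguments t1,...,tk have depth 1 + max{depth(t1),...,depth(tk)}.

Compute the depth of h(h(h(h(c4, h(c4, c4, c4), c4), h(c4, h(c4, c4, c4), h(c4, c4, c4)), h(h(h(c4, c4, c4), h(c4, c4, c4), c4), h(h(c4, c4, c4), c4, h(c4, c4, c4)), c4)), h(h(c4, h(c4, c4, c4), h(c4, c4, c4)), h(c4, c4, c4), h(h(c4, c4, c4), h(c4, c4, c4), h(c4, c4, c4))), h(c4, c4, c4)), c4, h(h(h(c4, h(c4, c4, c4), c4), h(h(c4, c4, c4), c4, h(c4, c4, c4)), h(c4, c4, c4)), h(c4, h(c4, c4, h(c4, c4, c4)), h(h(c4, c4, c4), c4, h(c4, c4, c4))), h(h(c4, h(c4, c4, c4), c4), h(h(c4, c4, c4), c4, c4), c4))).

depth(h(c4, c4, c4)) = 1 + max(0, 0, 0) = 1
depth(h(c4, h(c4, c4, c4), c4)) = 1 + max(0, 1, 0) = 2
depth(h(c4, h(c4, c4, c4), h(c4, c4, c4))) = 1 + max(0, 1, 1) = 2
depth(h(h(c4, c4, c4), h(c4, c4, c4), c4)) = 1 + max(1, 1, 0) = 2
depth(h(h(c4, c4, c4), c4, h(c4, c4, c4))) = 1 + max(1, 0, 1) = 2
depth(h(h(h(c4, c4, c4), h(c4, c4, c4), c4), h(h(c4, c4, c4), c4, h(c4, c4, c4)), c4)) = 1 + max(2, 2, 0) = 3
depth(h(h(c4, h(c4, c4, c4), c4), h(c4, h(c4, c4, c4), h(c4, c4, c4)), h(h(h(c4, c4, c4), h(c4, c4, c4), c4), h(h(c4, c4, c4), c4, h(c4, c4, c4)), c4))) = 1 + max(2, 2, 3) = 4
depth(h(h(c4, c4, c4), h(c4, c4, c4), h(c4, c4, c4))) = 1 + max(1, 1, 1) = 2
depth(h(h(c4, h(c4, c4, c4), h(c4, c4, c4)), h(c4, c4, c4), h(h(c4, c4, c4), h(c4, c4, c4), h(c4, c4, c4)))) = 1 + max(2, 1, 2) = 3
depth(h(h(h(c4, h(c4, c4, c4), c4), h(c4, h(c4, c4, c4), h(c4, c4, c4)), h(h(h(c4, c4, c4), h(c4, c4, c4), c4), h(h(c4, c4, c4), c4, h(c4, c4, c4)), c4)), h(h(c4, h(c4, c4, c4), h(c4, c4, c4)), h(c4, c4, c4), h(h(c4, c4, c4), h(c4, c4, c4), h(c4, c4, c4))), h(c4, c4, c4))) = 1 + max(4, 3, 1) = 5
depth(h(h(c4, h(c4, c4, c4), c4), h(h(c4, c4, c4), c4, h(c4, c4, c4)), h(c4, c4, c4))) = 1 + max(2, 2, 1) = 3
depth(h(c4, c4, h(c4, c4, c4))) = 1 + max(0, 0, 1) = 2
depth(h(c4, h(c4, c4, h(c4, c4, c4)), h(h(c4, c4, c4), c4, h(c4, c4, c4)))) = 1 + max(0, 2, 2) = 3
depth(h(h(c4, c4, c4), c4, c4)) = 1 + max(1, 0, 0) = 2
depth(h(h(c4, h(c4, c4, c4), c4), h(h(c4, c4, c4), c4, c4), c4)) = 1 + max(2, 2, 0) = 3
depth(h(h(h(c4, h(c4, c4, c4), c4), h(h(c4, c4, c4), c4, h(c4, c4, c4)), h(c4, c4, c4)), h(c4, h(c4, c4, h(c4, c4, c4)), h(h(c4, c4, c4), c4, h(c4, c4, c4))), h(h(c4, h(c4, c4, c4), c4), h(h(c4, c4, c4), c4, c4), c4))) = 1 + max(3, 3, 3) = 4
depth(h(h(h(h(c4, h(c4, c4, c4), c4), h(c4, h(c4, c4, c4), h(c4, c4, c4)), h(h(h(c4, c4, c4), h(c4, c4, c4), c4), h(h(c4, c4, c4), c4, h(c4, c4, c4)), c4)), h(h(c4, h(c4, c4, c4), h(c4, c4, c4)), h(c4, c4, c4), h(h(c4, c4, c4), h(c4, c4, c4), h(c4, c4, c4))), h(c4, c4, c4)), c4, h(h(h(c4, h(c4, c4, c4), c4), h(h(c4, c4, c4), c4, h(c4, c4, c4)), h(c4, c4, c4)), h(c4, h(c4, c4, h(c4, c4, c4)), h(h(c4, c4, c4), c4, h(c4, c4, c4))), h(h(c4, h(c4, c4, c4), c4), h(h(c4, c4, c4), c4, c4), c4)))) = 1 + max(5, 0, 4) = 6

6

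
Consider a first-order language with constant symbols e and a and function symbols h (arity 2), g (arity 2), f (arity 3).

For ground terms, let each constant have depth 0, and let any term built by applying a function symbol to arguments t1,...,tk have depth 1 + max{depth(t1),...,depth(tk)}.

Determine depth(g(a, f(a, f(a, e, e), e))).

depth(f(a, e, e)) = 1 + max(0, 0, 0) = 1
depth(f(a, f(a, e, e), e)) = 1 + max(0, 1, 0) = 2
depth(g(a, f(a, f(a, e, e), e))) = 1 + max(0, 2) = 3

3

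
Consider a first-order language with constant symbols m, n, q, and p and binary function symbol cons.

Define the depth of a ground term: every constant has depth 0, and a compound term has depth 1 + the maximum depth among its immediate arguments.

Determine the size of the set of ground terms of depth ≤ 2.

404

Let N_k count ground terms of depth at most k. Each non-constant term of depth ≤ k is some function symbol applied to depth-≤(k−1) arguments, giving N_k = 4 + N_{k-1}^2.
N_0 = 4
N_1 = 4 + 4^2 = 20
N_2 = 4 + 20^2 = 404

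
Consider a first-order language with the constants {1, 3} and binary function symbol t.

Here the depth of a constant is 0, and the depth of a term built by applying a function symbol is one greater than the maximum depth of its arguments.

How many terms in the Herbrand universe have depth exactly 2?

32

Count level by level. With function symbols t/2, the terms of depth ≤ k are the 2 constants together with each function applied to depth-≤(k−1) tuples, so N_k = 2 + N_{k-1}^2.
N_0 = 2
N_1 = 2 + 2^2 = 6
N_2 = 2 + 6^2 = 38
Terms of depth exactly 2: N_2 − N_1 = 38 − 6 = 32.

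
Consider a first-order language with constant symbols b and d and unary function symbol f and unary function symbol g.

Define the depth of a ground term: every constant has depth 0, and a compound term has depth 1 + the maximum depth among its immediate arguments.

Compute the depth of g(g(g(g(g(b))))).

depth(g(b)) = 1 + depth(b) = 1 + 0 = 1
depth(g(g(b))) = 1 + depth(g(b)) = 1 + 1 = 2
depth(g(g(g(b)))) = 1 + depth(g(g(b))) = 1 + 2 = 3
depth(g(g(g(g(b))))) = 1 + depth(g(g(g(b)))) = 1 + 3 = 4
depth(g(g(g(g(g(b)))))) = 1 + depth(g(g(g(g(b))))) = 1 + 4 = 5

5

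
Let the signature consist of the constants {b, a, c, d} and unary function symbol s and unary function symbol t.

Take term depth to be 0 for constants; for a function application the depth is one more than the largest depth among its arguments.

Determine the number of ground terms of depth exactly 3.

Write N_k for the number of ground terms of depth ≤ k. A term of depth ≤ k is either a constant or a function symbol applied to arguments of depth ≤ k−1, so N_k = 4 + N_{k-1} + N_{k-1}.
N_0 = 4
N_1 = 4 + 4 + 4 = 12
N_2 = 4 + 12 + 12 = 28
N_3 = 4 + 28 + 28 = 60
Terms of depth exactly 3: N_3 − N_2 = 60 − 28 = 32.

32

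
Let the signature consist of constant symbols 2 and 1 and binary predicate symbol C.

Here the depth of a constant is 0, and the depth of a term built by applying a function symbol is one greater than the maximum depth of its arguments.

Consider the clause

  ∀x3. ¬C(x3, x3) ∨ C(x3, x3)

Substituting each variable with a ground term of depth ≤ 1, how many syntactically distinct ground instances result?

2

Ground terms of depth ≤ 1:
  With no function symbols every ground term is a constant, so there are exactly 2 ground terms at every depth bound.
  N_0 = 2
  N_1 = 2
So there are 2 ground terms available for substitution.
The body mentions the single quantified variable x3; since ground terms form a free algebra, no two substitutions collapse to the same formula.
Number of ground instances = 2.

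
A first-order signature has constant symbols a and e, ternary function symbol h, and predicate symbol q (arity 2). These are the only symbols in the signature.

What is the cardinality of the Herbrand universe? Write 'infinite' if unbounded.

The signature has at least one function symbol (h, arity 3) and at least one constant (a).
Iterating h gives infinitely many distinct ground terms: a, h(a, a, a), h(h(a, a, a), h(a, a, a), h(a, a, a)), ...
So the Herbrand universe is infinite.

infinite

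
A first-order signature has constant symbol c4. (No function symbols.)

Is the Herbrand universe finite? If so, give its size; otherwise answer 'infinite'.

There are no function symbols, so the only ground term is the single constant.
The Herbrand universe is {c4}, finite with 1 element.

1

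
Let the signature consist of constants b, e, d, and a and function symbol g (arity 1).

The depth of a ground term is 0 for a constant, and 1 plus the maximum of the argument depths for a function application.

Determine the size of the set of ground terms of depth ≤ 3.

Let N_k = |{terms of depth ≤ k}|. Then N_0 = 4 and N_k = 4 + N_{k-1} for k ≥ 1 (one summand per function symbol, arity giving the exponent).
N_0 = 4
N_1 = 4 + 4 = 8
N_2 = 4 + 8 = 12
N_3 = 4 + 12 = 16

16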